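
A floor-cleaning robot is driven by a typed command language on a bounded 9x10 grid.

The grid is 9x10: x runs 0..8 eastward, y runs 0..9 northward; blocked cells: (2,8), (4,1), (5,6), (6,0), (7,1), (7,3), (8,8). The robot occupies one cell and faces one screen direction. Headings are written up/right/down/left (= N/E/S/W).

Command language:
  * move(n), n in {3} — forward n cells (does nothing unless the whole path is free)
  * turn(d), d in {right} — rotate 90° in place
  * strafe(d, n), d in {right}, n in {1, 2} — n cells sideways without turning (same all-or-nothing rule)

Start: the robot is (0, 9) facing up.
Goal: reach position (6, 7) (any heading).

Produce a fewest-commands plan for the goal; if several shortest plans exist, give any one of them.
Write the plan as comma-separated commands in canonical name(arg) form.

turn(right), move(3), move(3), strafe(right, 2)

from: (0, 9) facing up
1. turn(right) → (0, 9) facing right
2. move(3) → (3, 9) facing right
3. move(3) → (6, 9) facing right
4. strafe(right, 2) → (6, 7) facing right
no 3-step plan works, so 4 is optimal.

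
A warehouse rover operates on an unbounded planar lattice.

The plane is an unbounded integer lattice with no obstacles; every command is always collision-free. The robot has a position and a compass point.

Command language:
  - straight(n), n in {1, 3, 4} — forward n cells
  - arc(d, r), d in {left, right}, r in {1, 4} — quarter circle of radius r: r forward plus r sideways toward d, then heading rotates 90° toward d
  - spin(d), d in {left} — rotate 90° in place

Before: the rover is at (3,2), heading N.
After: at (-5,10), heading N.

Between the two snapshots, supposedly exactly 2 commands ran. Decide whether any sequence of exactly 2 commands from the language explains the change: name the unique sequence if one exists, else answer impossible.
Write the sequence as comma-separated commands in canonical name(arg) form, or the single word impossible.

key: heading stays N — rotations cancel among the 2 commands
from: at (3,2), heading N
1. arc(left, 4) → at (-1,6), heading W
2. arc(right, 4) → at (-5,10), heading N
no rival 2-sequence matches.

arc(left, 4), arc(right, 4)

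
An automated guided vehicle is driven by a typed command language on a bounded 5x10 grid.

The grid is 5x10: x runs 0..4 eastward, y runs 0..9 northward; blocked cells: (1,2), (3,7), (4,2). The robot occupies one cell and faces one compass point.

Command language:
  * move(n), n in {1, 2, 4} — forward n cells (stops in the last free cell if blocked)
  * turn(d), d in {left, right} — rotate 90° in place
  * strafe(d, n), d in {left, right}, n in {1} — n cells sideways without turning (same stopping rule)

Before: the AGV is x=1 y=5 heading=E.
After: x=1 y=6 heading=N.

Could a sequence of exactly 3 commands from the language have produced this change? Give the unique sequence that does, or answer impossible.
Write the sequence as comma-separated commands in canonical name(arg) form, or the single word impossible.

key: cell and facing (now N) both changed — the 3 commands mix motion and turning
from: x=1 y=5 heading=E
step 1 (strafe(right, 1)): x=1 y=4 heading=E
step 2 (turn(left)): x=1 y=4 heading=N
step 3 (move(2)): x=1 y=6 heading=N
all 343 alternatives checked — unique.

strafe(right, 1), turn(left), move(2)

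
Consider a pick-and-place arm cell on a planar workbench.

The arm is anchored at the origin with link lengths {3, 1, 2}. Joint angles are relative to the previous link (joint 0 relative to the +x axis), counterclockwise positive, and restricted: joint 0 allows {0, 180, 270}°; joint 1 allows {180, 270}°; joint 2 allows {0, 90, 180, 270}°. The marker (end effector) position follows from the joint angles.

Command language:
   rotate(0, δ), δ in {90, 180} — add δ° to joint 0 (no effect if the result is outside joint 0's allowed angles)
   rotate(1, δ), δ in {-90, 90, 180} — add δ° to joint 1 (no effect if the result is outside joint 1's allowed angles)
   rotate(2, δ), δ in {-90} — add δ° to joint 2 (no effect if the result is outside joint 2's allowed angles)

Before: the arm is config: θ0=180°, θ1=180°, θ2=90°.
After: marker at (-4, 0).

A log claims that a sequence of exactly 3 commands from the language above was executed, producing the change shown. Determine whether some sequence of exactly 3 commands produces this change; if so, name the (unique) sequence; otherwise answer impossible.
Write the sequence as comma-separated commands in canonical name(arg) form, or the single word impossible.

begin: config: θ0=180°, θ1=180°, θ2=90°
[1] after rotate(2, -90): config: θ0=180°, θ1=180°, θ2=0°
[2] after rotate(2, -90): config: θ0=180°, θ1=180°, θ2=270°
[3] after rotate(2, -90): config: θ0=180°, θ1=180°, θ2=180°
no rival 3-sequence matches.

rotate(2, -90), rotate(2, -90), rotate(2, -90)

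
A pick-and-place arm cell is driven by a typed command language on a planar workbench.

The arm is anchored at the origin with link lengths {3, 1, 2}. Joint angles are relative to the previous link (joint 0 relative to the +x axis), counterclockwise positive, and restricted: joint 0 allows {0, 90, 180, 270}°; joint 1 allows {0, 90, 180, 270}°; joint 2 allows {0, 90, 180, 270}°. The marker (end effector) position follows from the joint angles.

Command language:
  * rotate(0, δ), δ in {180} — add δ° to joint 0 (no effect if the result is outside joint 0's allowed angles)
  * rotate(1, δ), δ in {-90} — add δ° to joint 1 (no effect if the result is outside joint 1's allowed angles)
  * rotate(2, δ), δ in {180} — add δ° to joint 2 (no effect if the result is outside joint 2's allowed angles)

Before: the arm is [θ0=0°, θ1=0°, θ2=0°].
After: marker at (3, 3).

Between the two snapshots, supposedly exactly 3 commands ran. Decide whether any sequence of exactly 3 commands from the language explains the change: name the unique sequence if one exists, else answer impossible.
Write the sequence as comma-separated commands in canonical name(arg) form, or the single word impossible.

rotate(1, -90), rotate(1, -90), rotate(1, -90)

begin: [θ0=0°, θ1=0°, θ2=0°]
step 1 (rotate(1, -90)): [θ0=0°, θ1=270°, θ2=0°]
step 2 (rotate(1, -90)): [θ0=0°, θ1=180°, θ2=0°]
step 3 (rotate(1, -90)): [θ0=0°, θ1=90°, θ2=0°]
no rival 3-sequence matches.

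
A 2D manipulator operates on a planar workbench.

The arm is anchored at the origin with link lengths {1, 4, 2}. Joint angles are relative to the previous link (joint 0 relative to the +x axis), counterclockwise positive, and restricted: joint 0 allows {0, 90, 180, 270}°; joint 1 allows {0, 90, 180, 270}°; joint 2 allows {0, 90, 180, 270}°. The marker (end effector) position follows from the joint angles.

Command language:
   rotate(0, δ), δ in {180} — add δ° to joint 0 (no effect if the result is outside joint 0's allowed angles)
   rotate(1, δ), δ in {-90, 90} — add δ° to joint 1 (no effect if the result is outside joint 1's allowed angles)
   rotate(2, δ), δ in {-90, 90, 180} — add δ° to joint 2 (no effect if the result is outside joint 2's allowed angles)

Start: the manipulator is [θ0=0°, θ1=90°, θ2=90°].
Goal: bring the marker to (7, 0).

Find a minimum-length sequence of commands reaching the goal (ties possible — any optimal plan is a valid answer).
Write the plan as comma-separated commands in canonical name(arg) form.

rotate(1, -90), rotate(2, -90)

initial: [θ0=0°, θ1=90°, θ2=90°]
[1] after rotate(1, -90): [θ0=0°, θ1=0°, θ2=90°]
[2] after rotate(2, -90): [θ0=0°, θ1=0°, θ2=0°]
no 1-step plan works, so 2 is optimal.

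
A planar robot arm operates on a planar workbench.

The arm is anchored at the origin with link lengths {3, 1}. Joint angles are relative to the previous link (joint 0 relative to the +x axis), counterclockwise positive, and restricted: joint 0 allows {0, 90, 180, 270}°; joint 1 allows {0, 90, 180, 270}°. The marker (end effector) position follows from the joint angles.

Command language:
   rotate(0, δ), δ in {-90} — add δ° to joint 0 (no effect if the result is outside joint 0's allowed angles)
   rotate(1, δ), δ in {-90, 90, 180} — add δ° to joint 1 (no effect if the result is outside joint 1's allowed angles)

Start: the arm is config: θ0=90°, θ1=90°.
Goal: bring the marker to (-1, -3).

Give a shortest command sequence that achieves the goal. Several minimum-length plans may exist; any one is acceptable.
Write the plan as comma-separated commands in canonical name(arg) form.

rotate(1, 180), rotate(0, -90), rotate(0, -90)

t0: config: θ0=90°, θ1=90°
t=1 rotate(1, 180) ⇒ config: θ0=90°, θ1=270°
t=2 rotate(0, -90) ⇒ config: θ0=0°, θ1=270°
t=3 rotate(0, -90) ⇒ config: θ0=270°, θ1=270°
no 2-step plan works, so 3 is optimal.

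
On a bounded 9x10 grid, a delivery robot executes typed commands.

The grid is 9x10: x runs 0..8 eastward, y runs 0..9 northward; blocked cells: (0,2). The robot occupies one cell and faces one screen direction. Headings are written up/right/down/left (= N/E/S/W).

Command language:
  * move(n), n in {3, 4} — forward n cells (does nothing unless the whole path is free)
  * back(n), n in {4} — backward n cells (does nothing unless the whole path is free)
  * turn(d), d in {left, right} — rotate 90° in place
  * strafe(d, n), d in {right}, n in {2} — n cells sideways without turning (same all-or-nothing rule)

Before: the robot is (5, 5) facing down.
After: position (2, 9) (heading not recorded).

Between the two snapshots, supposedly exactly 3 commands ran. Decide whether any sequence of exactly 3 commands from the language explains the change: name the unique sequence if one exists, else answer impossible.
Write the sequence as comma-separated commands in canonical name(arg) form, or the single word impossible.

back(4), turn(right), move(3)

key: order matters: swapping back(4) and move(3) lands elsewhere
begin: (5, 5) facing down
[1] after back(4): (5, 9) facing down
[2] after turn(right): (5, 9) facing left
[3] after move(3): (2, 9) facing left
all 216 alternatives checked — unique.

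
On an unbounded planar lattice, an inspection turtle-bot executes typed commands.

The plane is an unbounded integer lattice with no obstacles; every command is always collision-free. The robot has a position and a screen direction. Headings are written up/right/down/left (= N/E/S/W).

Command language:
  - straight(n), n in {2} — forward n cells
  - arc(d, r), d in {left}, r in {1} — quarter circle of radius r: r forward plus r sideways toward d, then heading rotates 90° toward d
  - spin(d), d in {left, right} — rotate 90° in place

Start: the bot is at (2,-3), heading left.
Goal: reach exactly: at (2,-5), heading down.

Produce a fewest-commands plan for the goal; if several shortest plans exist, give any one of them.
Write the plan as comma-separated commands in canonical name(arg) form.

t0: at (2,-3), heading left
[1] after spin(left): at (2,-3), heading down
[2] after straight(2): at (2,-5), heading down
nothing shorter than 2 reaches the goal.

spin(left), straight(2)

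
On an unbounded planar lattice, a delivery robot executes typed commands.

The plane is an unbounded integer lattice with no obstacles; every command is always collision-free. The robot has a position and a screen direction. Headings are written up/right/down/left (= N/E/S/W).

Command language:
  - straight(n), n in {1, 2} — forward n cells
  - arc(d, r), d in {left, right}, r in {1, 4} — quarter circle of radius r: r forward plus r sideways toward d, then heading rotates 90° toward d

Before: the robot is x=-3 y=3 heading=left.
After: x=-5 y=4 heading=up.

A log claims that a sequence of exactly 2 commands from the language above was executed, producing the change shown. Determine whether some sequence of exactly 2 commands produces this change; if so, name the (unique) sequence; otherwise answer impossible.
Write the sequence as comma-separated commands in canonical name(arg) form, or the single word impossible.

key: order matters: swapping straight(1) and arc(right, 1) lands elsewhere
t0: x=-3 y=3 heading=left
step 1 (straight(1)): x=-4 y=3 heading=left
step 2 (arc(right, 1)): x=-5 y=4 heading=up
no rival 2-sequence matches.

straight(1), arc(right, 1)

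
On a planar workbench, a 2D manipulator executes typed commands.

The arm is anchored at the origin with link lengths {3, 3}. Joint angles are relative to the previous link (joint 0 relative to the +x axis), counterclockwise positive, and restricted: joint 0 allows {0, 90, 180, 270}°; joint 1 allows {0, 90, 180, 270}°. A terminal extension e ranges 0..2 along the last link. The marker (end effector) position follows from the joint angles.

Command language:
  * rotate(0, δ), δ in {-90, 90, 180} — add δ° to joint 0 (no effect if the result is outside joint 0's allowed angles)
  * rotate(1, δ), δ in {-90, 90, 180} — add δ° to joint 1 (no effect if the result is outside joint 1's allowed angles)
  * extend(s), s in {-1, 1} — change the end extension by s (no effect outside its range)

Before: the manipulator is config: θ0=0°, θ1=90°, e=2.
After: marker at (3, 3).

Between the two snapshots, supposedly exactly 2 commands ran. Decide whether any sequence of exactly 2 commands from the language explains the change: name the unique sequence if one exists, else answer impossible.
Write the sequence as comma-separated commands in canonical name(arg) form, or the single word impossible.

extend(-1), extend(-1)

start: config: θ0=0°, θ1=90°, e=2
t=1 extend(-1) ⇒ config: θ0=0°, θ1=90°, e=1
t=2 extend(-1) ⇒ config: θ0=0°, θ1=90°, e=0
all 64 alternatives checked — unique.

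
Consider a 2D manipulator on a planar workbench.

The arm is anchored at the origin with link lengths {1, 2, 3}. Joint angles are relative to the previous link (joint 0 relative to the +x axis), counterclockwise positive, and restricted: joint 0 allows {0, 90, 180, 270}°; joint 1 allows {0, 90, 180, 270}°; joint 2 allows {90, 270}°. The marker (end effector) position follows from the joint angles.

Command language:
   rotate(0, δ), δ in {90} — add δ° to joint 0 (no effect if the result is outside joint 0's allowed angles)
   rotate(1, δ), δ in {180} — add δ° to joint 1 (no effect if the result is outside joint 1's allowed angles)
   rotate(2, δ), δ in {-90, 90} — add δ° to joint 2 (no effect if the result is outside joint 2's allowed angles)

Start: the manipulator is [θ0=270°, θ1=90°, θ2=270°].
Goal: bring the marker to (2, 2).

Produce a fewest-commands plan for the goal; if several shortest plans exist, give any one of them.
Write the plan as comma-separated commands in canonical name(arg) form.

t0: [θ0=270°, θ1=90°, θ2=270°]
[1] after rotate(1, 180): [θ0=270°, θ1=270°, θ2=270°]
[2] after rotate(0, 90): [θ0=0°, θ1=270°, θ2=270°]
[3] after rotate(0, 90): [θ0=90°, θ1=270°, θ2=270°]
[4] after rotate(0, 90): [θ0=180°, θ1=270°, θ2=270°]
minimal: 4 command(s), checked below 4.

rotate(1, 180), rotate(0, 90), rotate(0, 90), rotate(0, 90)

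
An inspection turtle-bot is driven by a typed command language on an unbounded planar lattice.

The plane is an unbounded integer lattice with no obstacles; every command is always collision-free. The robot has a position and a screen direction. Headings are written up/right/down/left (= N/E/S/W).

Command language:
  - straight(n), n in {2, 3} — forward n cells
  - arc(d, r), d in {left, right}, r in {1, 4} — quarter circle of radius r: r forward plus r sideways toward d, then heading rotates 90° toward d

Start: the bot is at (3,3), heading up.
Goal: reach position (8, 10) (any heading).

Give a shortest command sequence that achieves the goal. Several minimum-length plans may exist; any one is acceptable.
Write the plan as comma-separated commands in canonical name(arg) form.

t0: at (3,3), heading up
step 1 (straight(2)): at (3,5), heading up
step 2 (arc(right, 1)): at (4,6), heading right
step 3 (arc(left, 4)): at (8,10), heading up
no 2-step plan works, so 3 is optimal.

straight(2), arc(right, 1), arc(left, 4)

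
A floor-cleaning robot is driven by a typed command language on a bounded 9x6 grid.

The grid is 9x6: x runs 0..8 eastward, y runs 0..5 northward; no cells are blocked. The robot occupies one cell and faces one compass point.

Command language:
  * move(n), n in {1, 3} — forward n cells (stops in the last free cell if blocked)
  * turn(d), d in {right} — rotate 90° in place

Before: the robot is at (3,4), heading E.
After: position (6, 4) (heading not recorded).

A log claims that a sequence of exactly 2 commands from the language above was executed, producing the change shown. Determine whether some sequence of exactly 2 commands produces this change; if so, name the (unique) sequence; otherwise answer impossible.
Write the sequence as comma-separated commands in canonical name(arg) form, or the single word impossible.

key: running turn(right) before move(3) would end elsewhere — order is forced
t0: at (3,4), heading E
t=1 move(3) ⇒ at (6,4), heading E
t=2 turn(right) ⇒ at (6,4), heading S
no other 2-command option fits: unique.

move(3), turn(right)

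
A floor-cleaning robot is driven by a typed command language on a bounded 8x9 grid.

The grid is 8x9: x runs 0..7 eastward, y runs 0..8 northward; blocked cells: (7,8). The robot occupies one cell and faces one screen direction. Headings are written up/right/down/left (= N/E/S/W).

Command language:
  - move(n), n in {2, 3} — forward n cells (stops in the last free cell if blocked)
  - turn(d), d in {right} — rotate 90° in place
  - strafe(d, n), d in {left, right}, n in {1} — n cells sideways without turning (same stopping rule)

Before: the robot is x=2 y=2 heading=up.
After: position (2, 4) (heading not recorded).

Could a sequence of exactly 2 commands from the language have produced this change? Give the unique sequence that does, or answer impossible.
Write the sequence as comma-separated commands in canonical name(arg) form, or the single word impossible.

move(2), turn(right)

key: running turn(right) before move(2) would end elsewhere — order is forced
start: x=2 y=2 heading=up
step 1 (move(2)): x=2 y=4 heading=up
step 2 (turn(right)): x=2 y=4 heading=right
no rival 2-sequence matches.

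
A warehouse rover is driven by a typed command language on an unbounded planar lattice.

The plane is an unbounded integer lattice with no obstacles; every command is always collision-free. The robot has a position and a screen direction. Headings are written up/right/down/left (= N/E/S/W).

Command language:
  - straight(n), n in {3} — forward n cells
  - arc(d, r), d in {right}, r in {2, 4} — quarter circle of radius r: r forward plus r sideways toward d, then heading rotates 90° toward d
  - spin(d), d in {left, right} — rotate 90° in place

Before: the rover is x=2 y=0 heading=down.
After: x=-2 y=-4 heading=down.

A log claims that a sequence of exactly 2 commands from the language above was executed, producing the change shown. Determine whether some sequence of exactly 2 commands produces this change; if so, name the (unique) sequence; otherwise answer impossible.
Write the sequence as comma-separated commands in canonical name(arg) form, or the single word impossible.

arc(right, 4), spin(left)

key: running spin(left) before arc(right, 4) would end elsewhere — order is forced
t0: x=2 y=0 heading=down
1. arc(right, 4) → x=-2 y=-4 heading=left
2. spin(left) → x=-2 y=-4 heading=down
no rival 2-sequence matches.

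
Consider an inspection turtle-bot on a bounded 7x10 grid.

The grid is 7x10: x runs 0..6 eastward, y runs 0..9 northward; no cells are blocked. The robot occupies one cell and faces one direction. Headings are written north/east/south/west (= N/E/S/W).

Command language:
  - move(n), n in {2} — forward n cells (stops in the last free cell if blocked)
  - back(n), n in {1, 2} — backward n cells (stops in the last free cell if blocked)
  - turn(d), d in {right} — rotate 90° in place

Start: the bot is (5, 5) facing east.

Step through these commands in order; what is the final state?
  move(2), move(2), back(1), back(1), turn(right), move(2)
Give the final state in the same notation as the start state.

(4, 3) facing south

from: (5, 5) facing east
1. move(2) → (6, 5) facing east
2. move(2) → (6, 5) facing east
3. back(1) → (5, 5) facing east
4. back(1) → (4, 5) facing east
5. turn(right) → (4, 5) facing south
6. move(2) → (4, 3) facing south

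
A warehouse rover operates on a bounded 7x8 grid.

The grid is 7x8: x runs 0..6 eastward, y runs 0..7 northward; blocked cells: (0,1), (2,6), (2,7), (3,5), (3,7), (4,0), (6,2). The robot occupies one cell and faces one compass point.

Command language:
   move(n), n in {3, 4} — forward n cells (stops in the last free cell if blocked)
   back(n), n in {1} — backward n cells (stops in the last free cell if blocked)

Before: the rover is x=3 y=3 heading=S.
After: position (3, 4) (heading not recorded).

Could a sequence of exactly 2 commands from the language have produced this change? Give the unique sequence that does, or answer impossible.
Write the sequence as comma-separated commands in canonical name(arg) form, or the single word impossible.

key: the second back(1) is stopped early by the blocked cell at (3,5)
from: x=3 y=3 heading=S
t=1 back(1) ⇒ x=3 y=4 heading=S
t=2 back(1) ⇒ x=3 y=4 heading=S
uniquely the one of 9 2-step routes that fits.

back(1), back(1)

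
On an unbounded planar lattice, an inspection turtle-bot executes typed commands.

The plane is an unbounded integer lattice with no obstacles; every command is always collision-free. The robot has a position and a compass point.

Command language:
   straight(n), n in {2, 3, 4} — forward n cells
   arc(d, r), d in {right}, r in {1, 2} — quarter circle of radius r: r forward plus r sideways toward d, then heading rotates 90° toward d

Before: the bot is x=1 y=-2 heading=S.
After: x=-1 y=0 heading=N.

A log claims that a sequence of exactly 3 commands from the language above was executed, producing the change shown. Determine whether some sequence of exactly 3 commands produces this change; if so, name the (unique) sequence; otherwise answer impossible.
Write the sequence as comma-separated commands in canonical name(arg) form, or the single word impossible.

key: order matters: swapping arc(right, 1) and straight(2) lands elsewhere
from: x=1 y=-2 heading=S
t=1 arc(right, 1) ⇒ x=0 y=-3 heading=W
t=2 arc(right, 1) ⇒ x=-1 y=-2 heading=N
t=3 straight(2) ⇒ x=-1 y=0 heading=N
uniquely the one of 125 3-step routes that fits.

arc(right, 1), arc(right, 1), straight(2)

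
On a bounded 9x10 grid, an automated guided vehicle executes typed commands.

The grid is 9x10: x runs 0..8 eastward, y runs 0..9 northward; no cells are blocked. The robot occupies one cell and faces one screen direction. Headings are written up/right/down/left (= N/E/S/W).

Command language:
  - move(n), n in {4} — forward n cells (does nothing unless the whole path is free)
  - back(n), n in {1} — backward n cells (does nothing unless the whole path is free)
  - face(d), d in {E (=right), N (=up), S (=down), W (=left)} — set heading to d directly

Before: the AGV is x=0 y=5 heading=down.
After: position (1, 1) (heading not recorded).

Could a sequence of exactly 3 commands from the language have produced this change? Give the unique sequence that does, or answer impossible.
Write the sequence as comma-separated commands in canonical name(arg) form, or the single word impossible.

move(4), face(W), back(1)

key: running back(1) before move(4) would end elsewhere — order is forced
initial: x=0 y=5 heading=down
1. move(4) → x=0 y=1 heading=down
2. face(W) → x=0 y=1 heading=left
3. back(1) → x=1 y=1 heading=left
no other 3-command option fits: unique.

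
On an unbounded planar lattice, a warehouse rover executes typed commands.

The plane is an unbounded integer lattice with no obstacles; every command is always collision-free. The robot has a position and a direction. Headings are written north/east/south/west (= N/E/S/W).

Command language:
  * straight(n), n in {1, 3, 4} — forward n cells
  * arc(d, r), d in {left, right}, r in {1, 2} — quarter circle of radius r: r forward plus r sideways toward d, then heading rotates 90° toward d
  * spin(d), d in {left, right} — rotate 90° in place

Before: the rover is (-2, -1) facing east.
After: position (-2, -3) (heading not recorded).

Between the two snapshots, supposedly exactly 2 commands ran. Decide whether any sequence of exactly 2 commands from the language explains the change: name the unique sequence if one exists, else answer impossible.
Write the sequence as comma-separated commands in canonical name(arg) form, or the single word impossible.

begin: (-2, -1) facing east
t=1 arc(right, 1) ⇒ (-1, -2) facing south
t=2 arc(right, 1) ⇒ (-2, -3) facing west
no other 2-command option fits: unique.

arc(right, 1), arc(right, 1)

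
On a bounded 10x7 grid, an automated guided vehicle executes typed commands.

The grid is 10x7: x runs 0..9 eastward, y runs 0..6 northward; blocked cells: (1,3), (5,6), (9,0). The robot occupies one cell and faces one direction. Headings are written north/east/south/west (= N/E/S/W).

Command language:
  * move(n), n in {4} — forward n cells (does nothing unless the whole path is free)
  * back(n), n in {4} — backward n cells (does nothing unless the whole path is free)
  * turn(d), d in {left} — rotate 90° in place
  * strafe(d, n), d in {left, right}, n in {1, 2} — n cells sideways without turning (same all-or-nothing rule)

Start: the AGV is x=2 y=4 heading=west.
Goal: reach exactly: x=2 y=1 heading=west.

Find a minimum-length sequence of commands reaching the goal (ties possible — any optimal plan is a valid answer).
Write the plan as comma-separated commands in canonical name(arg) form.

from: x=2 y=4 heading=west
1. strafe(left, 1) → x=2 y=3 heading=west
2. strafe(left, 2) → x=2 y=1 heading=west
nothing shorter than 2 reaches the goal.

strafe(left, 1), strafe(left, 2)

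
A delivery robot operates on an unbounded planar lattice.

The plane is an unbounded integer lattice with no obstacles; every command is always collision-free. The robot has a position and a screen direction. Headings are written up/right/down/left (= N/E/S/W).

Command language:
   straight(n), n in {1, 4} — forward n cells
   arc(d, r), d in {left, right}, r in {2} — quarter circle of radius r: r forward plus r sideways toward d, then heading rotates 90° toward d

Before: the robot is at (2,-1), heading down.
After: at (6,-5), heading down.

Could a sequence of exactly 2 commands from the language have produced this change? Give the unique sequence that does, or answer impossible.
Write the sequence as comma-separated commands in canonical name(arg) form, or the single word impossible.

key: still facing S at the end — net rotation zero over 2 steps
initial: at (2,-1), heading down
[1] after arc(left, 2): at (4,-3), heading right
[2] after arc(right, 2): at (6,-5), heading down
uniquely the one of 16 2-step routes that fits.

arc(left, 2), arc(right, 2)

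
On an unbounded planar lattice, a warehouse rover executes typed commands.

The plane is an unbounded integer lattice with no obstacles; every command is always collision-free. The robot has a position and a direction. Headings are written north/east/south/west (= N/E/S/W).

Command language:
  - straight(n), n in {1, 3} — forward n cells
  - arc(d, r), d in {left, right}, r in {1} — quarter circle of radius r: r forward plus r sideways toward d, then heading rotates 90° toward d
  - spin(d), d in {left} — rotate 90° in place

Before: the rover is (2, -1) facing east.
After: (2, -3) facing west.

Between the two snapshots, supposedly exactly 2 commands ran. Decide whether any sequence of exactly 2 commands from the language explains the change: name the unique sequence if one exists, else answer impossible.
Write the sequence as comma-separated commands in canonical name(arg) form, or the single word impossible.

arc(right, 1), arc(right, 1)

key: cell and facing (now W) both changed — the 2 commands mix motion and turning
begin: (2, -1) facing east
t=1 arc(right, 1) ⇒ (3, -2) facing south
t=2 arc(right, 1) ⇒ (2, -3) facing west
all 25 alternatives checked — unique.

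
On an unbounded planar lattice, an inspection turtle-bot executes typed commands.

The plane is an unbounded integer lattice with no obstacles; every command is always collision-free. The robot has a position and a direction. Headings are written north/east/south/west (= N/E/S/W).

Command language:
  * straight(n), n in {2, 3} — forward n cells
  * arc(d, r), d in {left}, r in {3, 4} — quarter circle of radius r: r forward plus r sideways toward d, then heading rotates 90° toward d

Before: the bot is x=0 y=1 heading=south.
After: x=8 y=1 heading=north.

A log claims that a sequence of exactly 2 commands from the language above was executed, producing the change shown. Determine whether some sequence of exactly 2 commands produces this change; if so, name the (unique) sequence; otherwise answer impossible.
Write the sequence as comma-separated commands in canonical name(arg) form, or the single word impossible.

arc(left, 4), arc(left, 4)

key: position moved to (8,1) AND the heading swung to N — translation plus rotation needed
initial: x=0 y=1 heading=south
step 1 (arc(left, 4)): x=4 y=-3 heading=east
step 2 (arc(left, 4)): x=8 y=1 heading=north
all 16 alternatives checked — unique.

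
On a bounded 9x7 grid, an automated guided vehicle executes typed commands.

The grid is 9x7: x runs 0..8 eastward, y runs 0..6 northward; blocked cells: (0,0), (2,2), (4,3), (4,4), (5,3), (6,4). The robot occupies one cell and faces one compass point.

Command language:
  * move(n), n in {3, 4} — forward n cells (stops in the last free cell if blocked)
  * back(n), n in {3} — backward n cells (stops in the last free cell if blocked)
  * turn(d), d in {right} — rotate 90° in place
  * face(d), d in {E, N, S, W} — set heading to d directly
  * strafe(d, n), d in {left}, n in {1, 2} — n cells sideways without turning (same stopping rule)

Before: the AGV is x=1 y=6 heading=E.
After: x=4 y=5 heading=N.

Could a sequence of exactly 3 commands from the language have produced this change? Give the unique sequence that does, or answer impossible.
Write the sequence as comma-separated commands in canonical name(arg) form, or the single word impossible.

move(3), face(N), back(3)

key: back(3) is stopped early by the blocked cell at (4,4)
from: x=1 y=6 heading=E
1. move(3) → x=4 y=6 heading=E
2. face(N) → x=4 y=6 heading=N
3. back(3) → x=4 y=5 heading=N
all 1000 alternatives checked — unique.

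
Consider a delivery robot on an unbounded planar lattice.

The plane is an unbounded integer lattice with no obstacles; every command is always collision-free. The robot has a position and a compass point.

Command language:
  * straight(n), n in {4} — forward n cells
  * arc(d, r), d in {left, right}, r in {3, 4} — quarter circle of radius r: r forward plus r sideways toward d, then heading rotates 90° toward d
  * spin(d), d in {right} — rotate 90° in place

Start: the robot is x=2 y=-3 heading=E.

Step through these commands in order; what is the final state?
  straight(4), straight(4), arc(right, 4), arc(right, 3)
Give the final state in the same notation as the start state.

initial: x=2 y=-3 heading=E
t=1 straight(4) ⇒ x=6 y=-3 heading=E
t=2 straight(4) ⇒ x=10 y=-3 heading=E
t=3 arc(right, 4) ⇒ x=14 y=-7 heading=S
t=4 arc(right, 3) ⇒ x=11 y=-10 heading=W

x=11 y=-10 heading=W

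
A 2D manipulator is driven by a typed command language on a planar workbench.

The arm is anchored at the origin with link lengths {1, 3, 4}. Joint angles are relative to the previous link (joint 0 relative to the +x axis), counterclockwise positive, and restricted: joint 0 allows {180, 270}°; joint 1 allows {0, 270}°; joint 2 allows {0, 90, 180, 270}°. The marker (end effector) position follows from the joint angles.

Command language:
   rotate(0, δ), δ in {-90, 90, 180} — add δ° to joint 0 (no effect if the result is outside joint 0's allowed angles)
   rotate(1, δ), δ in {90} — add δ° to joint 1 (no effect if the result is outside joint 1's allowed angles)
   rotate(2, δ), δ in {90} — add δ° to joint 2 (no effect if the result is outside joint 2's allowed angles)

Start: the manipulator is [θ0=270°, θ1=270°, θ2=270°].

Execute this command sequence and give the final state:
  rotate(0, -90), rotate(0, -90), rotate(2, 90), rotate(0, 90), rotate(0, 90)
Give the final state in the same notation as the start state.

from: [θ0=270°, θ1=270°, θ2=270°]
step 1 (rotate(0, -90)): [θ0=180°, θ1=270°, θ2=270°]
step 2 (rotate(0, -90)): [θ0=180°, θ1=270°, θ2=270°]
step 3 (rotate(2, 90)): [θ0=180°, θ1=270°, θ2=0°]
step 4 (rotate(0, 90)): [θ0=270°, θ1=270°, θ2=0°]
step 5 (rotate(0, 90)): [θ0=270°, θ1=270°, θ2=0°]

[θ0=270°, θ1=270°, θ2=0°]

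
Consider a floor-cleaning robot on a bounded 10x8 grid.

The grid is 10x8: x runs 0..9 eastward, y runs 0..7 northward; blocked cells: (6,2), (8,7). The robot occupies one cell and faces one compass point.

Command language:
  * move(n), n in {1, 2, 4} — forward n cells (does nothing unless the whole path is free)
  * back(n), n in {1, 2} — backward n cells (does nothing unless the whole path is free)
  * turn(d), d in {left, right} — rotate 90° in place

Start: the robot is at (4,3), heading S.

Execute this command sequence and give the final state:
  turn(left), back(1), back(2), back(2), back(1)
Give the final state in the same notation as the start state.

initial: at (4,3), heading S
t=1 turn(left) ⇒ at (4,3), heading E
t=2 back(1) ⇒ at (3,3), heading E
t=3 back(2) ⇒ at (1,3), heading E
t=4 back(2) ⇒ at (1,3), heading E
t=5 back(1) ⇒ at (0,3), heading E

at (0,3), heading E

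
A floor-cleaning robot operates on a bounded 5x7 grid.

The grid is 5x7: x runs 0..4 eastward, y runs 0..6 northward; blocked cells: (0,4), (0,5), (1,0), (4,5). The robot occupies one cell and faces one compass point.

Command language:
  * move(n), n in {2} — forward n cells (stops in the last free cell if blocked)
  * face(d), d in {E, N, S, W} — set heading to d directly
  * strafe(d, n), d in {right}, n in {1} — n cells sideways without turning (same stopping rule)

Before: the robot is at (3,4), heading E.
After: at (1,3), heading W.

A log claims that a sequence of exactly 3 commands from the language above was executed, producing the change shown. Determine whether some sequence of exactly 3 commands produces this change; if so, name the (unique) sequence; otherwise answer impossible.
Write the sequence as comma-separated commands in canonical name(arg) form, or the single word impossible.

key: position moved to (1,3) AND the heading swung to W — translation plus rotation needed
begin: at (3,4), heading E
1. strafe(right, 1) → at (3,3), heading E
2. face(W) → at (3,3), heading W
3. move(2) → at (1,3), heading W
no other 3-command option fits: unique.

strafe(right, 1), face(W), move(2)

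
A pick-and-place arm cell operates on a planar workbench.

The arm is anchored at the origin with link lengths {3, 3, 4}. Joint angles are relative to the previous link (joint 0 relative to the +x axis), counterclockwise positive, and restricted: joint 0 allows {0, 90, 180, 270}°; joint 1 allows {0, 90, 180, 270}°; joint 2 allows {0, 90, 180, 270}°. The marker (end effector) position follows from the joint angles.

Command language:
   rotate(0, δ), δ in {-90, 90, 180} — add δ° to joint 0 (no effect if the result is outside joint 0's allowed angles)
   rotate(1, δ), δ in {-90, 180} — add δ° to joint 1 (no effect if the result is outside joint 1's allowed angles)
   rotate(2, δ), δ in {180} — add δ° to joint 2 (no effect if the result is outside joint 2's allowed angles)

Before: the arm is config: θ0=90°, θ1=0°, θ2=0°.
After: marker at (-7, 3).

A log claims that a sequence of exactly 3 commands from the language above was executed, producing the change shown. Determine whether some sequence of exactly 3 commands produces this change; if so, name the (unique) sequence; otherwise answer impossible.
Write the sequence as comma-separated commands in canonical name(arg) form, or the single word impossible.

rotate(1, -90), rotate(1, -90), rotate(1, -90)

begin: config: θ0=90°, θ1=0°, θ2=0°
step 1 (rotate(1, -90)): config: θ0=90°, θ1=270°, θ2=0°
step 2 (rotate(1, -90)): config: θ0=90°, θ1=180°, θ2=0°
step 3 (rotate(1, -90)): config: θ0=90°, θ1=90°, θ2=0°
no other 3-command option fits: unique.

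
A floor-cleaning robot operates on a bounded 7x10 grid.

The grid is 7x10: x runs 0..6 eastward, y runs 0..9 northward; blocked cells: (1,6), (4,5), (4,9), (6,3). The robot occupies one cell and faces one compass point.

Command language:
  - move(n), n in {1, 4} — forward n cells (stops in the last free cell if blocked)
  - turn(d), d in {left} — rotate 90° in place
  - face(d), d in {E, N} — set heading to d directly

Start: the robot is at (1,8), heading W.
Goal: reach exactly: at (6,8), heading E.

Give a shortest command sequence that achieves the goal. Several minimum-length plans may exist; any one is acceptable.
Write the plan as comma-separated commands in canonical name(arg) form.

begin: at (1,8), heading W
step 1 (face(E)): at (1,8), heading E
step 2 (move(4)): at (5,8), heading E
step 3 (move(4)): at (6,8), heading E
minimal: 3 command(s), checked below 3.

face(E), move(4), move(4)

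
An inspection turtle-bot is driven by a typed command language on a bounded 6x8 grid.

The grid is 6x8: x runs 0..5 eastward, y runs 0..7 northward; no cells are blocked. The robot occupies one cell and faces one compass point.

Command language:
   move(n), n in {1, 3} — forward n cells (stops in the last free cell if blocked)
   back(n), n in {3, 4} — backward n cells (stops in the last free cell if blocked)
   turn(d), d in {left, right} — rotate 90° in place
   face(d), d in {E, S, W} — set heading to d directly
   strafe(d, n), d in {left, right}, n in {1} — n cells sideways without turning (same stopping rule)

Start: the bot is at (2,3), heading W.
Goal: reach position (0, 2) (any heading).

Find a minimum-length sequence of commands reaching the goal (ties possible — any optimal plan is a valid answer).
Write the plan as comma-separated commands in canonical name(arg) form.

strafe(left, 1), move(3)

from: at (2,3), heading W
t=1 strafe(left, 1) ⇒ at (2,2), heading W
t=2 move(3) ⇒ at (0,2), heading W
no 1-step plan works, so 2 is optimal.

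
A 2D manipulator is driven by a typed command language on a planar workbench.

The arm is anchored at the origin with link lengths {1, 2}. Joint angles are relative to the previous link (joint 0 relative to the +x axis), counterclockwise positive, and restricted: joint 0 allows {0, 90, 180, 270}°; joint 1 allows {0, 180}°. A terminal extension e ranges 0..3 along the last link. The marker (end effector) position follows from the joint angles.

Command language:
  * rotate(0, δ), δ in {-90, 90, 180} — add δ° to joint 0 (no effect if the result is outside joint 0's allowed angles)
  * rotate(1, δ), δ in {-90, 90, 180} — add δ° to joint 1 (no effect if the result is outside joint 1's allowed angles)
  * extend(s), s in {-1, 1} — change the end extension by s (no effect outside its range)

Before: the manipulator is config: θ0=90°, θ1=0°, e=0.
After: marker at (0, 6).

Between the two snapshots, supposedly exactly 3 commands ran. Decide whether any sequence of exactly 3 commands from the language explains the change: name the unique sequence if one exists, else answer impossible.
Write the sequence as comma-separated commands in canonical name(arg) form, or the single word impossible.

extend(1), extend(1), extend(1)

initial: config: θ0=90°, θ1=0°, e=0
[1] after extend(1): config: θ0=90°, θ1=0°, e=1
[2] after extend(1): config: θ0=90°, θ1=0°, e=2
[3] after extend(1): config: θ0=90°, θ1=0°, e=3
uniquely the one of 512 3-step routes that fits.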